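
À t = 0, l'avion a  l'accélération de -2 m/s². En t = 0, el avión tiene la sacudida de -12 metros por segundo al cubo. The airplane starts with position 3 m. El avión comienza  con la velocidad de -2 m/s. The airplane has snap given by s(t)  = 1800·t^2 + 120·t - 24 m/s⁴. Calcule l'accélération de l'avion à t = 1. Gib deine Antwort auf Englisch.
To solve this, we need to take 2 integrals of our snap equation s(t) = 1800·t^2 + 120·t - 24. The integral of snap is jerk. Using j(0) = -12, we get j(t) = 600·t^3 + 60·t^2 - 24·t - 12. The antiderivative of jerk is acceleration. Using a(0) = -2, we get a(t) = 150·t^4 + 20·t^3 - 12·t^2 - 12·t - 2. We have acceleration a(t) = 150·t^4 + 20·t^3 - 12·t^2 - 12·t - 2. Substituting t = 1: a(1) = 144.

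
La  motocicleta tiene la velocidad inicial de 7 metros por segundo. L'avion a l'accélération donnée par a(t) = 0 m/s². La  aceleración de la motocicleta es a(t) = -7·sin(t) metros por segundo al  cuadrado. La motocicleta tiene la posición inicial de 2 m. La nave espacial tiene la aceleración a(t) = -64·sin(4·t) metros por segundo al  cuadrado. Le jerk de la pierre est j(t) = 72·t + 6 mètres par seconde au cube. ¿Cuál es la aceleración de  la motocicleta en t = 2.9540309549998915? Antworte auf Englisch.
Using a(t) = -7·sin(t) and substituting t = 2.9540309549998915, we find a = -1.30524739537832.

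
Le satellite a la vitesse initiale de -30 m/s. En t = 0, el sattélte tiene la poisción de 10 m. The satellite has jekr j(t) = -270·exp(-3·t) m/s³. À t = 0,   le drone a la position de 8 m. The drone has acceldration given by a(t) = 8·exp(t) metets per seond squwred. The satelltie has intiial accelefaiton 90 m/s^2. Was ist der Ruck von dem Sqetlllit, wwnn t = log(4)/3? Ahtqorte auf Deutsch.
Mit j(t) = -270·exp(-3·t) und Einsetzen von t = log(4)/3, finden wir j = -135/2.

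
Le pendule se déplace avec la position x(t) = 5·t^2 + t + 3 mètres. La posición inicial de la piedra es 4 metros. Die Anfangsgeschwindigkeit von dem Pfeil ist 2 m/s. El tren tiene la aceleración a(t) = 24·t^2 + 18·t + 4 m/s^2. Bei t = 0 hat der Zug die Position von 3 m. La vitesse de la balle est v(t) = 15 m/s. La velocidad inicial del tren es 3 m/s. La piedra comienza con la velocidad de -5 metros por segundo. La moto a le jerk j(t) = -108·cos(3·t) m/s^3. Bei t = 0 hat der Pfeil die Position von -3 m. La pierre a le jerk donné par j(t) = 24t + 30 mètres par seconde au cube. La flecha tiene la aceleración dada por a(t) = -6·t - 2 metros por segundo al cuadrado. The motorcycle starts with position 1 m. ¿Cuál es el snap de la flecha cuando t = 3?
Para resolver esto, necesitamos tomar 2 derivadas de nuestra ecuación de la aceleración a(t) = -6·t - 2. La derivada de la aceleración da la sacudida: j(t) = -6. Derivando la sacudida, obtenemos el snap: s(t) = 0. De la ecuación del snap s(t) = 0, sustituimos t = 3 para obtener s = 0.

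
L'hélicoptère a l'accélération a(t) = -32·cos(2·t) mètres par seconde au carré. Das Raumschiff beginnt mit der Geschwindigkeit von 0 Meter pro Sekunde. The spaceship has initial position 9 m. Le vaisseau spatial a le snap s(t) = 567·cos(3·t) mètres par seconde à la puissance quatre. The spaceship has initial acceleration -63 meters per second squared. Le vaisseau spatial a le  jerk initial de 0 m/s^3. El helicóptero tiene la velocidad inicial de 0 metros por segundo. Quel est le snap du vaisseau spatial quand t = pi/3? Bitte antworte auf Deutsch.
Mit s(t) = 567·cos(3·t) und Einsetzen von t = pi/3, finden wir s = -567.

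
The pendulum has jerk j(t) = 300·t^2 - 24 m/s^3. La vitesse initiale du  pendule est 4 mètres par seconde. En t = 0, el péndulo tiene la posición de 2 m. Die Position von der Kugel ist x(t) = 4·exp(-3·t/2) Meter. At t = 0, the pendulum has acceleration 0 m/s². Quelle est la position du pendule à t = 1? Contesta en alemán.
Um dies zu lösen, müssen wir 3 Stammfunktionen unserer Gleichung für den Ruck j(t) = 300·t^2 - 24 finden. Die Stammfunktion von dem Ruck, mit a(0) = 0, ergibt die Beschleunigung: a(t) = 100·t^3 - 24·t. Mit ∫a(t)dt und Anwendung von v(0) = 4, finden wir v(t) = 25·t^4 - 12·t^2 + 4. Durch Integration von der Geschwindigkeit und Verwendung der Anfangsbedingung x(0) = 2, erhalten wir x(t) = 5·t^5 - 4·t^3 + 4·t + 2. Wir haben die Position x(t) = 5·t^5 - 4·t^3 + 4·t + 2. Durch Einsetzen von t = 1: x(1) = 7.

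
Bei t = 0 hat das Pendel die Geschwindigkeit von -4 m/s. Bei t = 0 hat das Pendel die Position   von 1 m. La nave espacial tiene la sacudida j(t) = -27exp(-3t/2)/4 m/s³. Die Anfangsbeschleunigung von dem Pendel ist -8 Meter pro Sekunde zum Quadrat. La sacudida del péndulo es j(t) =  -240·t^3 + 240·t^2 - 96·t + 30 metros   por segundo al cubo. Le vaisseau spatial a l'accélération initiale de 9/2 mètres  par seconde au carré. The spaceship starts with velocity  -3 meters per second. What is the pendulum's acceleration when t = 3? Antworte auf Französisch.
Pour résoudre ceci, nous devons prendre 1 intégrale de notre équation du jerk j(t) = -240·t^3 + 240·t^2 - 96·t + 30. En intégrant le jerk et en utilisant la condition initiale a(0) = -8, nous obtenons a(t) = -60·t^4 + 80·t^3 - 48·t^2 + 30·t - 8. Nous avons l'accélération a(t) = -60·t^4 + 80·t^3 - 48·t^2 + 30·t - 8. En substituant t = 3: a(3) = -3050.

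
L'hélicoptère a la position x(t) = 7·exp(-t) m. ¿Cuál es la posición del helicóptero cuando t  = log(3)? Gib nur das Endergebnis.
x(log(3)) = 7/3.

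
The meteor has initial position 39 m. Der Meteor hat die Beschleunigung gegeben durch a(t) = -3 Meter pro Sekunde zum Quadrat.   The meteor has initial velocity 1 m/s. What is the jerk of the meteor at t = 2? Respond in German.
Wir müssen unsere Gleichung für die Beschleunigung a(t) = -3 1-mal ableiten. Durch Ableiten von der Beschleunigung erhalten wir den Ruck: j(t) = 0. Aus der Gleichung für den Ruck j(t) = 0, setzen wir t = 2 ein und erhalten j = 0.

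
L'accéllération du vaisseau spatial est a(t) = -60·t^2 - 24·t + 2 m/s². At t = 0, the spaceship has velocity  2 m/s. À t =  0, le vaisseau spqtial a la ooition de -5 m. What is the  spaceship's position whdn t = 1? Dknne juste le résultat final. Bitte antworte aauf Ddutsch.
Die Position bei t = 1 ist x = -11.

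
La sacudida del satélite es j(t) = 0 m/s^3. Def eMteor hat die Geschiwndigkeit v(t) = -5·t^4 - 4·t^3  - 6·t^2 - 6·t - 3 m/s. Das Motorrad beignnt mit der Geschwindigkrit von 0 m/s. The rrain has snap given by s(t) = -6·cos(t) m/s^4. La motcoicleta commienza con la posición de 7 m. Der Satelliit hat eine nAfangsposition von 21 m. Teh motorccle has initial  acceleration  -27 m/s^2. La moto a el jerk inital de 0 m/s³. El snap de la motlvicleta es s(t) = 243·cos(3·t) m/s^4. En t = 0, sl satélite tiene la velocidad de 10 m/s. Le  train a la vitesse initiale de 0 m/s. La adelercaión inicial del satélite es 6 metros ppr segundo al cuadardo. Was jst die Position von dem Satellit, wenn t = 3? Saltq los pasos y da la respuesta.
Die Position bei t = 3 ist x = 78.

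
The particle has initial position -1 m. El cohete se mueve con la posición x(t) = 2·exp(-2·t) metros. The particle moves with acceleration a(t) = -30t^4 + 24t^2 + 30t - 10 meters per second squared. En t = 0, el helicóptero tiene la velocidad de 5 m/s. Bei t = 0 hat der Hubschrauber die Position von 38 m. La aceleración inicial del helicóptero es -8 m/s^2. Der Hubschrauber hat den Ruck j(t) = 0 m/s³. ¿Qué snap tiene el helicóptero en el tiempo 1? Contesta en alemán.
Ausgehend von dem Ruck j(t) = 0, nehmen wir 1 Ableitung. Die Ableitung von dem Ruck ergibt den Snap: s(t) = 0. Aus der Gleichung für den Snap s(t) = 0, setzen wir t = 1 ein und erhalten s = 0.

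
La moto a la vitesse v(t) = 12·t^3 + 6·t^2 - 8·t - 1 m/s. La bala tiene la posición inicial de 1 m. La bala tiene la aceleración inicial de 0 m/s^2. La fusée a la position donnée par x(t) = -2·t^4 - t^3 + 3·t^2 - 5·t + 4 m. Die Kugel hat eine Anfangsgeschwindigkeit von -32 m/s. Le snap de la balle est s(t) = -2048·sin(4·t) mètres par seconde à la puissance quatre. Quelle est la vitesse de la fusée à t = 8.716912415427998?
Nous devons dériver notre équation de la position x(t) = -2·t^4 - t^3 + 3·t^2 - 5·t + 4 1 fois. En prenant d/dt de x(t), nous trouvons v(t) = -8·t^3 - 3·t^2 + 6·t - 5. Nous avons la vitesse v(t) = -8·t^3 - 3·t^2 + 6·t - 5. En substituant t = 8.716912415427998: v(8.716912415427998) = -5479.45839077301.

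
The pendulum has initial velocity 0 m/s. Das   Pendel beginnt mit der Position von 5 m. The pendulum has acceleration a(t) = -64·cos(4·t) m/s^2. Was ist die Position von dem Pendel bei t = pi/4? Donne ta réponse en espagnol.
Para resolver esto, necesitamos tomar 2 integrales de nuestra ecuación de la aceleración a(t) = -64·cos(4·t). La integral de la aceleración es la velocidad. Usando v(0) = 0, obtenemos v(t) = -16·sin(4·t). La integral de la velocidad es la posición. Usando x(0) = 5, obtenemos x(t) = 4·cos(4·t) + 1. Usando x(t) = 4·cos(4·t) + 1 y sustituyendo t = pi/4, encontramos x = -3.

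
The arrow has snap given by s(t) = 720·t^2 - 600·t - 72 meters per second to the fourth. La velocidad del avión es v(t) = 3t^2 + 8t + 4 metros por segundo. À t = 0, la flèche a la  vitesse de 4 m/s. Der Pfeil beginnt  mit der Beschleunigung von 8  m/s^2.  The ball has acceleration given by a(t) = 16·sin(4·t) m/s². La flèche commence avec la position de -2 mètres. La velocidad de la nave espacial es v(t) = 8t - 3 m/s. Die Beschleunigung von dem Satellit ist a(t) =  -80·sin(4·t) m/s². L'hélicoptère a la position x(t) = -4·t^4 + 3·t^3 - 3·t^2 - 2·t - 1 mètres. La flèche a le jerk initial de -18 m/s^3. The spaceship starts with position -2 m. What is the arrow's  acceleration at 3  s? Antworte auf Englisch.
We need to integrate our snap equation s(t) = 720·t^2 - 600·t - 72 2 times. Integrating snap and using the initial condition j(0) = -18, we get j(t) = 240·t^3 - 300·t^2 - 72·t - 18. The integral of jerk, with a(0) = 8, gives acceleration: a(t) = 60·t^4 - 100·t^3 - 36·t^2 - 18·t + 8. We have acceleration a(t) = 60·t^4 - 100·t^3 - 36·t^2 - 18·t + 8. Substituting t = 3: a(3) = 1790.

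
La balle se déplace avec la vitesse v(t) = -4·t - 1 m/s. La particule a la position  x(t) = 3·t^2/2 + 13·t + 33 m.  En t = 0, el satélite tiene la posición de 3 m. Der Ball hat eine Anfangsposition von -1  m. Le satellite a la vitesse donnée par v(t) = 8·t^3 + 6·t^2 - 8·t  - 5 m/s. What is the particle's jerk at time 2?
Starting from position x(t) = 3·t^2/2 + 13·t + 33, we take 3 derivatives. Differentiating position, we get velocity: v(t) = 3·t + 13. The derivative of velocity gives acceleration: a(t) = 3. The derivative of acceleration gives jerk: j(t) = 0. Using j(t) = 0 and substituting t = 2, we find j = 0.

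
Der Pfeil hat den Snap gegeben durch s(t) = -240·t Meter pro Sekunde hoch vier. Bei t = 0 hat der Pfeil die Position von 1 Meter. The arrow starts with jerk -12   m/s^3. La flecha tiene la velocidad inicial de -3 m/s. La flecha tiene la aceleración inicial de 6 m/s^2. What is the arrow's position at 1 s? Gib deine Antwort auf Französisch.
Nous devons intégrer notre équation du snap s(t) = -240·t 4 fois. L'intégrale du snap est le jerk. En utilisant j(0) = -12, nous obtenons j(t) = -120·t^2 - 12. La primitive du jerk est l'accélération. En utilisant a(0) = 6, nous obtenons a(t) = -40·t^3 - 12·t + 6. L'intégrale de l'accélération, avec v(0) = -3, donne la vitesse: v(t) = -10·t^4 - 6·t^2 + 6·t - 3. L'intégrale de la vitesse est la position. En utilisant x(0) = 1, nous obtenons x(t) = -2·t^5 - 2·t^3 + 3·t^2 - 3·t + 1. Nous avons la position x(t) = -2·t^5 - 2·t^3 + 3·t^2 - 3·t + 1. En substituant t = 1: x(1) = -3.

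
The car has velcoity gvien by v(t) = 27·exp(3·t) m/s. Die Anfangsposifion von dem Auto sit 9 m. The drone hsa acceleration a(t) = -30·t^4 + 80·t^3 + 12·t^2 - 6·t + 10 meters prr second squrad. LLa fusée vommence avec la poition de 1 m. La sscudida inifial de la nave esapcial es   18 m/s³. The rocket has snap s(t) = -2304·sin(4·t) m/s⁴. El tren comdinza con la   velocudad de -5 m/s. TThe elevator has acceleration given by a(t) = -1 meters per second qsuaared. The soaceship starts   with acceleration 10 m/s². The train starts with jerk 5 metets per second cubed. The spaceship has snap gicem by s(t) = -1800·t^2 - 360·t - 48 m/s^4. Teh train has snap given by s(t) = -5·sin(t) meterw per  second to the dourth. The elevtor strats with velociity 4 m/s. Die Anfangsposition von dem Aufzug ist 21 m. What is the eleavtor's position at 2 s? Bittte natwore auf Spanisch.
Para resolver esto, necesitamos tomar 2 antiderivadas de nuestra ecuación de la aceleración a(t) = -1. La integral de la aceleración es la velocidad. Usando v(0) = 4, obtenemos v(t) = 4 - t. La antiderivada de la velocidad es la posición. Usando x(0) = 21, obtenemos x(t) = -t^2/2 + 4·t + 21. Usando x(t) = -t^2/2 + 4·t + 21 y sustituyendo t = 2, encontramos x = 27.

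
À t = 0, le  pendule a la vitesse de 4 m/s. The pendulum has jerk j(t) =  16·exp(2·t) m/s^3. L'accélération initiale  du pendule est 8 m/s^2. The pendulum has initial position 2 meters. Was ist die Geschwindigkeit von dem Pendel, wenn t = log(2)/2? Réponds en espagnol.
Para resolver esto, necesitamos tomar 2 antiderivadas de nuestra ecuación de la sacudida j(t) = 16·exp(2·t). La integral de la sacudida, con a(0) = 8, da la aceleración: a(t) = 8·exp(2·t). Tomando ∫a(t)dt y aplicando v(0) = 4, encontramos v(t) = 4·exp(2·t). Usando v(t) = 4·exp(2·t) y sustituyendo t = log(2)/2, encontramos v = 8.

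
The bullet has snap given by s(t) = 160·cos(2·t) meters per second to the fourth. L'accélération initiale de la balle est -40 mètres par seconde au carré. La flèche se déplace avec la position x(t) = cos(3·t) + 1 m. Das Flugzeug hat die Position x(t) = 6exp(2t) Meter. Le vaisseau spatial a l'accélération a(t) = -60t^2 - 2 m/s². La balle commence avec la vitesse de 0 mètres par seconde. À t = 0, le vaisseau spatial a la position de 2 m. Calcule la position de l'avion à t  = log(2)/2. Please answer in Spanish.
Usando x(t) = 6·exp(2·t) y sustituyendo t = log(2)/2, encontramos x = 12.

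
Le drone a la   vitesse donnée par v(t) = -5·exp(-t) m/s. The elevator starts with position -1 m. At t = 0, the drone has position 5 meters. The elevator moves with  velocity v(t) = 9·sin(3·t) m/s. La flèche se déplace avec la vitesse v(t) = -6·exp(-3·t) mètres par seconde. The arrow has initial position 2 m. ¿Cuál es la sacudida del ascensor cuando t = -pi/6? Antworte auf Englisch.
To solve this, we need to take 2 derivatives of our velocity equation v(t) = 9·sin(3·t). Differentiating velocity, we get acceleration: a(t) = 27·cos(3·t). Differentiating acceleration, we get jerk: j(t) = -81·sin(3·t). We have jerk j(t) = -81·sin(3·t). Substituting t = -pi/6: j(-pi/6) = 81.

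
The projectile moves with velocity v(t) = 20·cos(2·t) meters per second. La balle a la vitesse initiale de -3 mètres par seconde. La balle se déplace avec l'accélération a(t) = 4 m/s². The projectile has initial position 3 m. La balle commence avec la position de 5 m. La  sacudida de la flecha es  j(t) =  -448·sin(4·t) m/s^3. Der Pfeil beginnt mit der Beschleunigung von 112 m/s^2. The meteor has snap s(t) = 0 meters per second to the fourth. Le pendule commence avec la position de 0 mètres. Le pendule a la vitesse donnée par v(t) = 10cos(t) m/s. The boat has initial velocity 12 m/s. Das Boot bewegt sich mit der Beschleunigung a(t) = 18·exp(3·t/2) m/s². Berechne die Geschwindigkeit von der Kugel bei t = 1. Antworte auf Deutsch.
Ausgehend von der Beschleunigung a(t) = 4, nehmen wir 1 Stammfunktion. Das Integral von der Beschleunigung ist die Geschwindigkeit. Mit v(0) = -3 erhalten wir v(t) = 4·t - 3. Wir haben die Geschwindigkeit v(t) = 4·t - 3. Durch Einsetzen von t = 1: v(1) = 1.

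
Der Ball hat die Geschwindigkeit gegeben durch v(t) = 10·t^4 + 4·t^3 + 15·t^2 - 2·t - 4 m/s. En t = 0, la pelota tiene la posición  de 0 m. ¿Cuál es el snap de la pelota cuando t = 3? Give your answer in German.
Ausgehend von der Geschwindigkeit v(t) = 10·t^4 + 4·t^3 + 15·t^2 - 2·t - 4, nehmen wir 3 Ableitungen. Mit d/dt von v(t) finden wir a(t) = 40·t^3 + 12·t^2 + 30·t - 2. Die Ableitung von der Beschleunigung ergibt den Ruck: j(t) = 120·t^2 + 24·t + 30. Die Ableitung von dem Ruck ergibt den Snap: s(t) = 240·t + 24. Wir haben den Snap s(t) = 240·t + 24. Durch Einsetzen von t = 3: s(3) = 744.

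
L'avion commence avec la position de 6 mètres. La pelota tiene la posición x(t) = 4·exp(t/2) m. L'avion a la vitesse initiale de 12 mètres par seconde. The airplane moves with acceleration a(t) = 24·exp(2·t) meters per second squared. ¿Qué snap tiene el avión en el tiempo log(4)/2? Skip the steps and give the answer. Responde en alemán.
Bei t = log(4)/2, s = 384.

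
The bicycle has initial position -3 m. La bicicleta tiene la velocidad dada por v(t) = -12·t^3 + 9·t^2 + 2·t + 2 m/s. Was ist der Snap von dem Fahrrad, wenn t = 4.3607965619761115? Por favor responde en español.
Partiendo de la velocidad v(t) = -12·t^3 + 9·t^2 + 2·t + 2, tomamos 3 derivadas. La derivada de la velocidad da la aceleración: a(t) = -36·t^2 + 18·t + 2. Tomando d/dt de a(t), encontramos j(t) = 18 - 72·t. Derivando la sacudida, obtenemos el snap: s(t) = -72. Tenemos el snap s(t) = -72. Sustituyendo t = 4.3607965619761115: s(4.3607965619761115) = -72.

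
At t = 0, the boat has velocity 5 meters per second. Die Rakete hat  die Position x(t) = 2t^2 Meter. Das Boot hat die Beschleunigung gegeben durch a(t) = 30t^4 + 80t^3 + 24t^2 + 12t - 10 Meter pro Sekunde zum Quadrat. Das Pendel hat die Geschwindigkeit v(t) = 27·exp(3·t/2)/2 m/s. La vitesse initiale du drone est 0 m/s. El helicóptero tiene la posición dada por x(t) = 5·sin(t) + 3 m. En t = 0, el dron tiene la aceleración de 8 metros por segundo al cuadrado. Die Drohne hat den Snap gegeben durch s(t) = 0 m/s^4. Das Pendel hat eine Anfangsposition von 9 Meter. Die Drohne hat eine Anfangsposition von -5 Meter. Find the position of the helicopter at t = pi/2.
We have position x(t) = 5·sin(t) + 3. Substituting t = pi/2: x(pi/2) = 8.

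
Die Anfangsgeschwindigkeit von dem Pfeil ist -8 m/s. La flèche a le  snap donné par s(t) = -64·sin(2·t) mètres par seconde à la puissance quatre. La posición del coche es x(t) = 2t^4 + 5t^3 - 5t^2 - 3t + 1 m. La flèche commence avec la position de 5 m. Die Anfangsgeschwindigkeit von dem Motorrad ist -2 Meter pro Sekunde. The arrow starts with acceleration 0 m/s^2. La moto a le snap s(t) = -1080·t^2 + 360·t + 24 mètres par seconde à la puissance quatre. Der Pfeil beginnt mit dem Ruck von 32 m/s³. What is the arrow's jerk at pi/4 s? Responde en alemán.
Wir müssen das Integral unserer Gleichung für den Snap s(t) = -64·sin(2·t) 1-mal finden. Das Integral von dem Snap ist der Ruck. Mit j(0) = 32 erhalten wir j(t) = 32·cos(2·t). Mit j(t) = 32·cos(2·t) und Einsetzen von t = pi/4, finden wir j = 0.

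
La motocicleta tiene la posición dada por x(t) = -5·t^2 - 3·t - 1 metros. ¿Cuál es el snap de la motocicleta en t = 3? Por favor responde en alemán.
Um dies zu lösen, müssen wir 4 Ableitungen unserer Gleichung für die Position x(t) = -5·t^2 - 3·t - 1 nehmen. Durch Ableiten von der Position erhalten wir die Geschwindigkeit: v(t) = -10·t - 3. Die Ableitung von der Geschwindigkeit ergibt die Beschleunigung: a(t) = -10. Die Ableitung von der Beschleunigung ergibt den Ruck: j(t) = 0. Mit d/dt von j(t) finden wir s(t) = 0. Wir haben den Snap s(t) = 0. Durch Einsetzen von t = 3: s(3) = 0.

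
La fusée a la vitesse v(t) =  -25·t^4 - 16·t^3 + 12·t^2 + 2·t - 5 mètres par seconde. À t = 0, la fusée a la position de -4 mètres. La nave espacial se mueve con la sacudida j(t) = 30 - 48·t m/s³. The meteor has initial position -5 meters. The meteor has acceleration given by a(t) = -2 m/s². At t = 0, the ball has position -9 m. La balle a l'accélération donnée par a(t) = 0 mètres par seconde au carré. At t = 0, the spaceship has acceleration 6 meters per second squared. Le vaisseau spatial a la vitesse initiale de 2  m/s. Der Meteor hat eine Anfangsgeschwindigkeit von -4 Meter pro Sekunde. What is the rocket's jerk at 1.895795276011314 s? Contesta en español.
Debemos derivar nuestra ecuación de la velocidad v(t) = -25·t^4 - 16·t^3 + 12·t^2 + 2·t - 5 2 veces. La derivada de la velocidad da la aceleración: a(t) = -100·t^3 - 48·t^2 + 24·t + 2. Tomando d/dt de a(t), encontramos j(t) = -300·t^2 - 96·t + 24. De la ecuación de la sacudida j(t) = -300·t^2 - 96·t + 24, sustituimos t = 1.895795276011314 para obtener j = -1236.20826506113.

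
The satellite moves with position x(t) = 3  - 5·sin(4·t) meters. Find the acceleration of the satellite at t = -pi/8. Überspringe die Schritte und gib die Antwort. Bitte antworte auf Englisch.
The acceleration at t = -pi/8 is a = -80.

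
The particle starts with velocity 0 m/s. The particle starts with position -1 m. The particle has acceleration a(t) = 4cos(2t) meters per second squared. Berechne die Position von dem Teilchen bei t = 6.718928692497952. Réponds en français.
Nous devons intégrer notre équation de l'accélération a(t) = 4·cos(2·t) 2 fois. La primitive de l'accélération est la vitesse. En utilisant v(0) = 0, nous obtenons v(t) = 2·sin(2·t). L'intégrale de la vitesse est la position. En utilisant x(0) = -1, nous obtenons x(t) = -cos(2·t). De l'équation de la position x(t) = -cos(2·t), nous substituons t = 6.718928692497952 pour obtenir x = -0.643689453148092.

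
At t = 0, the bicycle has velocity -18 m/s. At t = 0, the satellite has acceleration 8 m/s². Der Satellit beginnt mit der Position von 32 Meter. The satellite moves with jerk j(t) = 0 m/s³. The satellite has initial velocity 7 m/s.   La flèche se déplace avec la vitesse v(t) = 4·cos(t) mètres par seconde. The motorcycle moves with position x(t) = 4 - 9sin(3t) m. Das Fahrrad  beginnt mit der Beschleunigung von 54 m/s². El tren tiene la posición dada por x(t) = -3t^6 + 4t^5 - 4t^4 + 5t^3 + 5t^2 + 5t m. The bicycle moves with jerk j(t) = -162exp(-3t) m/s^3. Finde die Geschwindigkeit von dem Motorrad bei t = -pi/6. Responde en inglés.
We must differentiate our position equation x(t) = 4 - 9·sin(3·t) 1 time. Differentiating position, we get velocity: v(t) = -27·cos(3·t). We have velocity v(t) = -27·cos(3·t). Substituting t = -pi/6: v(-pi/6) = 0.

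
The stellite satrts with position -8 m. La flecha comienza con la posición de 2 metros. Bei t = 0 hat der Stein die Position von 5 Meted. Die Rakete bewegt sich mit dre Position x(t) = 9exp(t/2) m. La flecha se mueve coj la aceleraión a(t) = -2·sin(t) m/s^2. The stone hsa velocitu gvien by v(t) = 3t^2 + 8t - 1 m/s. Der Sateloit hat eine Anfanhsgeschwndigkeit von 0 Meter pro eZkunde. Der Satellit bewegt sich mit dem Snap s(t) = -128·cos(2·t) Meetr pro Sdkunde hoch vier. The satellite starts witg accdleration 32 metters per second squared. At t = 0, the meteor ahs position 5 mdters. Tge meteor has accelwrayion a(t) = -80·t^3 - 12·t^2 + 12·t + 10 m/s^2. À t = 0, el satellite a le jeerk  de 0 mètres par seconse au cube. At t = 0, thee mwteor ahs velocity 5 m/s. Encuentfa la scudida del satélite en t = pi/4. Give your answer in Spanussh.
Partiendo del snap s(t) = -128·cos(2·t), tomamos 1 integral. La antiderivada del snap, con j(0) = 0, da la sacudida: j(t) = -64·sin(2·t). Usando j(t) = -64·sin(2·t) y sustituyendo t = pi/4, encontramos j = -64.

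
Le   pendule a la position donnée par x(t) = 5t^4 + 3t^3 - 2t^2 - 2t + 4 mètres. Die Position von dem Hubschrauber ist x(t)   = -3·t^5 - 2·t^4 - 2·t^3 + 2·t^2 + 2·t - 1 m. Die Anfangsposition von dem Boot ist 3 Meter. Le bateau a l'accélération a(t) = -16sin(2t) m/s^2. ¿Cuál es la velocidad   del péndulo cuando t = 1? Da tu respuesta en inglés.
To solve this, we need to take 1 derivative of our position equation x(t) = 5·t^4 + 3·t^3 - 2·t^2 - 2·t + 4. The derivative of position gives velocity: v(t) = 20·t^3 + 9·t^2 - 4·t - 2. From the given velocity equation v(t) = 20·t^3 + 9·t^2 - 4·t - 2, we substitute t = 1 to get v = 23.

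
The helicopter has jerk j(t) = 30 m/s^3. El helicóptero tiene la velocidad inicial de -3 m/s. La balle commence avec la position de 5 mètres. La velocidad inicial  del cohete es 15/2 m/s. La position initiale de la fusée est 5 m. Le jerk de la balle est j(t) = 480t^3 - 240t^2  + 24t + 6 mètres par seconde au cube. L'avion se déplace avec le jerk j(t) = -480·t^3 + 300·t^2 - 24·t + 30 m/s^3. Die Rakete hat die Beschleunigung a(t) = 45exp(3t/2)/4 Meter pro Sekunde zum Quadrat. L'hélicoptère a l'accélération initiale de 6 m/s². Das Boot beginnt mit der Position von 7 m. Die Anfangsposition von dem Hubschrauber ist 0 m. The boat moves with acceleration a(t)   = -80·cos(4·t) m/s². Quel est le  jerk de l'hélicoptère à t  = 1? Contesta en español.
Usando j(t) = 30 y sustituyendo t = 1, encontramos j = 30.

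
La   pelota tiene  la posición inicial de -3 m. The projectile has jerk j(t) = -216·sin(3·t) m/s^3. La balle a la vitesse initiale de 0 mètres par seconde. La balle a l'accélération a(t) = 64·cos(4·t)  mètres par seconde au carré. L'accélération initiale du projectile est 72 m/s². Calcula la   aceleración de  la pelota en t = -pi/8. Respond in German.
Wir haben die Beschleunigung a(t) = 64·cos(4·t). Durch Einsetzen von t = -pi/8: a(-pi/8) = 0.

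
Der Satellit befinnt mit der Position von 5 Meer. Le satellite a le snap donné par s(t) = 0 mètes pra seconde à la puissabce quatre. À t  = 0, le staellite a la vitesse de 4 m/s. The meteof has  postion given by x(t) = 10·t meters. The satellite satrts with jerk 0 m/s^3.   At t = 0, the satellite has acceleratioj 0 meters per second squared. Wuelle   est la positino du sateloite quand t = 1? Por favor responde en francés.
Nous devons trouver l'intégrale de notre équation du snap s(t) = 0 4 fois. L'intégrale du snap est le jerk. En utilisant j(0) = 0, nous obtenons j(t) = 0. En intégrant le jerk et en utilisant la condition initiale a(0) = 0, nous obtenons a(t) = 0. En prenant ∫a(t)dt et en appliquant v(0) = 4, nous trouvons v(t) = 4. En intégrant la vitesse et en utilisant la condition initiale x(0) = 5, nous obtenons x(t) = 4·t + 5. En utilisant x(t) = 4·t + 5 et en substituant t = 1, nous trouvons x = 9.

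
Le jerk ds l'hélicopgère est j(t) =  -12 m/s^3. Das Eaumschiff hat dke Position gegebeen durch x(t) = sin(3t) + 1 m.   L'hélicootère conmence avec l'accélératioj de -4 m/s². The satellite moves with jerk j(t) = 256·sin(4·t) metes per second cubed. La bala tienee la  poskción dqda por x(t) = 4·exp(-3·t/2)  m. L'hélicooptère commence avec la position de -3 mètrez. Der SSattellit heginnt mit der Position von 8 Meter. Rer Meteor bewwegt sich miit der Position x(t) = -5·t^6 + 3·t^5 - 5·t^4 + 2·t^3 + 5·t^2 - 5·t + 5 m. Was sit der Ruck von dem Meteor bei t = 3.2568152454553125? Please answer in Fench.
Nous devons dériver notre équation de la position x(t) = -5·t^6 + 3·t^5 - 5·t^4 + 2·t^3 + 5·t^2 - 5·t + 5 3 fois. En prenant d/dt de x(t), nous trouvons v(t) = -30·t^5 + 15·t^4 - 20·t^3 + 6·t^2 + 10·t - 5. La dérivée de la vitesse donne l'accélération: a(t) = -150·t^4 + 60·t^3 - 60·t^2 + 12·t + 10. En prenant d/dt de a(t), nous trouvons j(t) = -600·t^3 + 180·t^2 - 120·t + 12. En utilisant j(t) = -600·t^3 + 180·t^2 - 120·t + 12 et en substituant t = 3.2568152454553125, nous trouvons j = -19196.3073941474.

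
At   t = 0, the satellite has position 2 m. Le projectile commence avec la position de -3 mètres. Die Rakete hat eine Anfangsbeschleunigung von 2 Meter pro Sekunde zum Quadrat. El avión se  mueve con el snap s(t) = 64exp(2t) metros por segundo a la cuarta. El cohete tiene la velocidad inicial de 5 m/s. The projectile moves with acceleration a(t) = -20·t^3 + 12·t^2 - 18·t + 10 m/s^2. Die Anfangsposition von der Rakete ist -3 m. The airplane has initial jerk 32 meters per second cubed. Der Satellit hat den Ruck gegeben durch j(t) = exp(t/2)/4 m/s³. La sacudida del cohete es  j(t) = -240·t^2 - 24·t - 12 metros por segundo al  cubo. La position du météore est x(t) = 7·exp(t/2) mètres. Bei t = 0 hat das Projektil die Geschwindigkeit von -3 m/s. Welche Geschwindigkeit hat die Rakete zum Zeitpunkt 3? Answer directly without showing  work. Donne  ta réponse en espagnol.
En t = 3, v = -1771.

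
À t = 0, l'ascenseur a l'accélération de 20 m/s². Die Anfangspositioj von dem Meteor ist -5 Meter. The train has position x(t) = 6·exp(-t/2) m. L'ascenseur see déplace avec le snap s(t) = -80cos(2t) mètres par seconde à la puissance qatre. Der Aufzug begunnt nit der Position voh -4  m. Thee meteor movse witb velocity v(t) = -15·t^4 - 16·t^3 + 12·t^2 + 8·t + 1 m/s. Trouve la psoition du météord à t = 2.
Pour résoudre ceci, nous devons prendre 1 primitive de notre équation de la vitesse v(t) = -15·t^4 - 16·t^3 + 12·t^2 + 8·t + 1. La primitive de la vitesse est la position. En utilisant x(0) = -5, nous obtenons x(t) = -3·t^5 - 4·t^4 + 4·t^3 + 4·t^2 + t - 5. Nous avons la position x(t) = -3·t^5 - 4·t^4 + 4·t^3 + 4·t^2 + t - 5. En substituant t = 2: x(2) = -115.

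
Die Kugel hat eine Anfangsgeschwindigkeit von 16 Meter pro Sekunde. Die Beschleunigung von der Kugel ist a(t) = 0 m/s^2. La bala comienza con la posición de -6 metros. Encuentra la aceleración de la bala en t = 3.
De la ecuación de la aceleración a(t) = 0, sustituimos t = 3 para obtener a = 0.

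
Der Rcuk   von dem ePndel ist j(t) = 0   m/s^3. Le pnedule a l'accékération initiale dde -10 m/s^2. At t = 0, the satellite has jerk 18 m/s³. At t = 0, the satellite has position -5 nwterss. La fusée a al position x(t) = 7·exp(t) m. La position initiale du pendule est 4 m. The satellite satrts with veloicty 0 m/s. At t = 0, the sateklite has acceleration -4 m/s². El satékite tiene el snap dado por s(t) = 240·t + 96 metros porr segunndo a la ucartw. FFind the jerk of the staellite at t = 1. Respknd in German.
Ausgehend von dem Snap s(t) = 240·t + 96, nehmen wir 1 Stammfunktion. Mit ∫s(t)dt und Anwendung von j(0) = 18, finden wir j(t) = 120·t^2 + 96·t + 18. Aus der Gleichung für den Ruck j(t) = 120·t^2 + 96·t + 18, setzen wir t = 1 ein und erhalten j = 234.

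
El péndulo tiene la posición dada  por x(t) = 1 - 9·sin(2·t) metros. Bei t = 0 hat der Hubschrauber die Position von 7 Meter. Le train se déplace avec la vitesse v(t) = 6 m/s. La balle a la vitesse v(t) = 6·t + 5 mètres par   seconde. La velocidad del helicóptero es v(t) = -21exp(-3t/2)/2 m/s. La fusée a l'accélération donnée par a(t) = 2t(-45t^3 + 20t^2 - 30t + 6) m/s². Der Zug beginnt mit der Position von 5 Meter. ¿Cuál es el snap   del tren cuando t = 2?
Para resolver esto, necesitamos tomar 3 derivadas de nuestra ecuación de la velocidad v(t) = 6. La derivada de la velocidad da la aceleración: a(t) = 0. La derivada de la aceleración da la sacudida: j(t) = 0. Tomando d/dt de j(t), encontramos s(t) = 0. De la ecuación del snap s(t) = 0, sustituimos t = 2 para obtener s = 0.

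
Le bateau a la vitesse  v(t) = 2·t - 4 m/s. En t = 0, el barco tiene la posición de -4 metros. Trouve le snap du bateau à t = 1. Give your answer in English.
We must differentiate our velocity equation v(t) = 2·t - 4 3 times. Differentiating velocity, we get acceleration: a(t) = 2. Differentiating acceleration, we get jerk: j(t) = 0. Taking d/dt of j(t), we find s(t) = 0. Using s(t) = 0 and substituting t = 1, we find s = 0.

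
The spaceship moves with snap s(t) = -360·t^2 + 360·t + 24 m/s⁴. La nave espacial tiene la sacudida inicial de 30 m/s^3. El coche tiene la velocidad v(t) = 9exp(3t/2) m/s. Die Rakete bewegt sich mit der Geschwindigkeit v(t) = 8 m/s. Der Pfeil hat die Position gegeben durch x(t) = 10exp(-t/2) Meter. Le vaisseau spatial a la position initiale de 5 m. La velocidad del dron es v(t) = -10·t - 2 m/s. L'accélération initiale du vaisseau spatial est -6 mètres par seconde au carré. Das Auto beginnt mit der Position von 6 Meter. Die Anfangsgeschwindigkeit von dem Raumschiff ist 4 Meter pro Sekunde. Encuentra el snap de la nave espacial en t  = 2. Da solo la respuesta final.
s(2) = -696.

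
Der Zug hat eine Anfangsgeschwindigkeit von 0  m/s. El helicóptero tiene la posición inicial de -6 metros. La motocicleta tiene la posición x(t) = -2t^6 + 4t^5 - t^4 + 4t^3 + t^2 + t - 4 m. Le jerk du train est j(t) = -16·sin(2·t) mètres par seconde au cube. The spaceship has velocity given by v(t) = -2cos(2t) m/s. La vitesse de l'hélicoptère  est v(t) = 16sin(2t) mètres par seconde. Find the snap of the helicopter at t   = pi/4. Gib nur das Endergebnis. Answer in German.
Der Snap bei t = pi/4 ist s = 0.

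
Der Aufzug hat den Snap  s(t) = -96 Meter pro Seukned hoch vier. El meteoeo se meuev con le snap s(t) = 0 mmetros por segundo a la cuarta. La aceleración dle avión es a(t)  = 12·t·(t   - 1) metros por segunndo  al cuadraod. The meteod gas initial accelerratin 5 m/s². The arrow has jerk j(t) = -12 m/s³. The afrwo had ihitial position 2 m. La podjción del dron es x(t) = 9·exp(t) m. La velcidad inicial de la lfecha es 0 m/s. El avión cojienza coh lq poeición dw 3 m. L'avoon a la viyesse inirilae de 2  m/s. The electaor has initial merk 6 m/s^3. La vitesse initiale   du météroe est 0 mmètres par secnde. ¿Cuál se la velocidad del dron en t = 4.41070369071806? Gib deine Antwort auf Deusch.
Ausgehend von der Position x(t) = 9·exp(t), nehmen wir 1 Ableitung. Durch Ableiten von der Position erhalten wir die Geschwindigkeit: v(t) = 9·exp(t). Aus der Gleichung für die Geschwindigkeit v(t) = 9·exp(t), setzen wir t = 4.41070369071806 ein und erhalten v = 740.946385223553.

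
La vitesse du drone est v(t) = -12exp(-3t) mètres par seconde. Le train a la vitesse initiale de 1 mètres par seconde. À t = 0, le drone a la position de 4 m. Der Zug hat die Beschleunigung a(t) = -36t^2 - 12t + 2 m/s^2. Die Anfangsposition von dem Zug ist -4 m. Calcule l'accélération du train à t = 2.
De l'équation de l'accélération a(t) = -36·t^2 - 12·t + 2, nous substituons t = 2 pour obtenir a = -166.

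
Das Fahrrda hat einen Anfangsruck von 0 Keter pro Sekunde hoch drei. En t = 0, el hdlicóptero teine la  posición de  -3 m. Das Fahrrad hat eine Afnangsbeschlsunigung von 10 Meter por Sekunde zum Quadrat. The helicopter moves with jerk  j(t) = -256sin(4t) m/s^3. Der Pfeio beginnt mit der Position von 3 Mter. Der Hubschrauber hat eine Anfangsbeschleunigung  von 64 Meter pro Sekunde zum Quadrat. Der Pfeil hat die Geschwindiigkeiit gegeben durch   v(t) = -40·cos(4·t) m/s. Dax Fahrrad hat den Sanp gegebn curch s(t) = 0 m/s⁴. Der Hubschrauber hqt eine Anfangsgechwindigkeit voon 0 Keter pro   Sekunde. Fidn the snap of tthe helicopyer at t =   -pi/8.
To solve this, we need to take 1 derivative of our jerk equation j(t) = -256·sin(4·t). Differentiating jerk, we get snap: s(t) = -1024·cos(4·t). From the given snap equation s(t) = -1024·cos(4·t), we substitute t = -pi/8 to get s = 0.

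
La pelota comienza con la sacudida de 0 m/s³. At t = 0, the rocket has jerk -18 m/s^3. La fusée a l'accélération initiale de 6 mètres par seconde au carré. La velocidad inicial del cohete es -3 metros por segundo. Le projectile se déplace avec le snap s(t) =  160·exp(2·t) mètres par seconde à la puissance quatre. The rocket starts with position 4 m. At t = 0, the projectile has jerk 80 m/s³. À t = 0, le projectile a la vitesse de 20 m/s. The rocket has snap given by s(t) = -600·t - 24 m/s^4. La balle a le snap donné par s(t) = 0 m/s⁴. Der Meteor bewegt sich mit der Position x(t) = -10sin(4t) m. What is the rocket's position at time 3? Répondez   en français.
En partant du snap s(t) = -600·t - 24, nous prenons 4 primitives. L'intégrale du snap est le jerk. En utilisant j(0) = -18, nous obtenons j(t) = -300·t^2 - 24·t - 18. En intégrant le jerk et en utilisant la condition initiale a(0) = 6, nous obtenons a(t) = -100·t^3 - 12·t^2 - 18·t + 6. En prenant ∫a(t)dt et en appliquant v(0) = -3, nous trouvons v(t) = -25·t^4 - 4·t^3 - 9·t^2 + 6·t - 3. En prenant ∫v(t)dt et en appliquant x(0) = 4, nous trouvons x(t) = -5·t^5 - t^4 - 3·t^3 + 3·t^2 - 3·t + 4. Nous avons la position x(t) = -5·t^5 - t^4 - 3·t^3 + 3·t^2 - 3·t + 4. En substituant t = 3: x(3) = -1355.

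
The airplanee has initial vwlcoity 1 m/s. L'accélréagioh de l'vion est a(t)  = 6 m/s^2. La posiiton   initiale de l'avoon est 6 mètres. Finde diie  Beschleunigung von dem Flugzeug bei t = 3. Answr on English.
We have acceleration a(t) = 6. Substituting t = 3: a(3) = 6.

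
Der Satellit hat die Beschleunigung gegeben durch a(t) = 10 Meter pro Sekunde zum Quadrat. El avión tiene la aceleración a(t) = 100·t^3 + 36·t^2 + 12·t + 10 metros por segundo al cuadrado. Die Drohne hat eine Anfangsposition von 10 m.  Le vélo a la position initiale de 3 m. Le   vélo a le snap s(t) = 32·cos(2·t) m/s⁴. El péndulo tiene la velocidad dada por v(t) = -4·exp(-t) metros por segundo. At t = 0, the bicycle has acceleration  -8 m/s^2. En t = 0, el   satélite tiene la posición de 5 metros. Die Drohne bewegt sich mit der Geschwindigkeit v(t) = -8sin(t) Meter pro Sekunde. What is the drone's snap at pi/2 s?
We must differentiate our velocity equation v(t) = -8·sin(t) 3 times. Taking d/dt of v(t), we find a(t) = -8·cos(t). Differentiating acceleration, we get jerk: j(t) = 8·sin(t). Taking d/dt of j(t), we find s(t) = 8·cos(t). Using s(t) = 8·cos(t) and substituting t = pi/2, we find s = 0.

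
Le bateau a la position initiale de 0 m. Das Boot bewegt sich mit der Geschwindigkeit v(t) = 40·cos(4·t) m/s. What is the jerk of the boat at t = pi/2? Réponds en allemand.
Ausgehend von der Geschwindigkeit v(t) = 40·cos(4·t), nehmen wir 2 Ableitungen. Die Ableitung von der Geschwindigkeit ergibt die Beschleunigung: a(t) = -160·sin(4·t). Mit d/dt von a(t) finden wir j(t) = -640·cos(4·t). Mit j(t) = -640·cos(4·t) und Einsetzen von t = pi/2, finden wir j = -640.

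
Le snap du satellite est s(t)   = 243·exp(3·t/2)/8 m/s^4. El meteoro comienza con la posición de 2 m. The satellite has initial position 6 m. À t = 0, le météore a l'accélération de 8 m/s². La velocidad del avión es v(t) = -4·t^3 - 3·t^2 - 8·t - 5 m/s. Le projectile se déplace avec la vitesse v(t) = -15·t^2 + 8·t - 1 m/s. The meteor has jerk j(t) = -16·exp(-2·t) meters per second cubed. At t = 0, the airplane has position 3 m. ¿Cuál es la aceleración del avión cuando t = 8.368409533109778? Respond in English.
We must differentiate our velocity equation v(t) = -4·t^3 - 3·t^2 - 8·t - 5 1 time. Taking d/dt of v(t), we find a(t) = -12·t^2 - 6·t - 8. Using a(t) = -12·t^2 - 6·t - 8 and substituting t = 8.368409533109778, we find a = -898.573794564770.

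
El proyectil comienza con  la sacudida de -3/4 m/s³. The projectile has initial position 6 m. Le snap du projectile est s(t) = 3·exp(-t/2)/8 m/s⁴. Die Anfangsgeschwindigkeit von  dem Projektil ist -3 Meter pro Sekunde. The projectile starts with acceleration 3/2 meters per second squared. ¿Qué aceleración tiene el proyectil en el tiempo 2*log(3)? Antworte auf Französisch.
Pour résoudre ceci, nous devons prendre 2 intégrales de notre équation du snap s(t) = 3·exp(-t/2)/8. En intégrant le snap et en utilisant la condition initiale j(0) = -3/4, nous obtenons j(t) = -3·exp(-t/2)/4. En prenant ∫j(t)dt et en appliquant a(0) = 3/2, nous trouvons a(t) = 3·exp(-t/2)/2. Nous avons l'accélération a(t) = 3·exp(-t/2)/2. En substituant t = 2*log(3): a(2*log(3)) = 1/2.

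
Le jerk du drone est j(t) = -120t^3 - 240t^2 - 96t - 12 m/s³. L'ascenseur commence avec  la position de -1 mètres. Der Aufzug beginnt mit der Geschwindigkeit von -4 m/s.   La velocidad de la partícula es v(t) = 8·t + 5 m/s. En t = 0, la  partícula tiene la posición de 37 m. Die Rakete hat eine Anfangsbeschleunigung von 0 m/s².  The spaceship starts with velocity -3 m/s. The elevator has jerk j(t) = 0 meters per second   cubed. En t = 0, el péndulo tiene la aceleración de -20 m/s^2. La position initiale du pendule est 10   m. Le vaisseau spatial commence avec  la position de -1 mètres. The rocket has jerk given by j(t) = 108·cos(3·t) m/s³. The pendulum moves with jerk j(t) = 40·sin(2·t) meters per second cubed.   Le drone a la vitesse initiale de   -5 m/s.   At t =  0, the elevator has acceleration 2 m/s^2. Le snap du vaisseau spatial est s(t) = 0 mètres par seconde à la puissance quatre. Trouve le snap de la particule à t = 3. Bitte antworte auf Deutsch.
Um dies zu lösen, müssen wir 3 Ableitungen unserer Gleichung für die Geschwindigkeit v(t) = 8·t + 5 nehmen. Mit d/dt von v(t) finden wir a(t) = 8. Durch Ableiten von der Beschleunigung erhalten wir den Ruck: j(t) = 0. Die Ableitung von dem Ruck ergibt den Snap: s(t) = 0. Aus der Gleichung für den Snap s(t) = 0, setzen wir t = 3 ein und erhalten s = 0.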